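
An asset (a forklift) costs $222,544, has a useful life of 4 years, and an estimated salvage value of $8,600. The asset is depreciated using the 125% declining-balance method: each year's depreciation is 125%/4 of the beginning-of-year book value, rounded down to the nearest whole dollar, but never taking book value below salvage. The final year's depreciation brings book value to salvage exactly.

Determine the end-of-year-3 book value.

Depreciable base = $222,544 − $8,600 = $213,944.
Year 1: ⌊$222,544 × 125%/4⌋ = $69,545. Book value $152,999.
Year 2: ⌊$152,999 × 125%/4⌋ = $47,812. Book value $105,187.
Year 3: ⌊$105,187 × 125%/4⌋ = $32,870. Book value $72,317.

$72,317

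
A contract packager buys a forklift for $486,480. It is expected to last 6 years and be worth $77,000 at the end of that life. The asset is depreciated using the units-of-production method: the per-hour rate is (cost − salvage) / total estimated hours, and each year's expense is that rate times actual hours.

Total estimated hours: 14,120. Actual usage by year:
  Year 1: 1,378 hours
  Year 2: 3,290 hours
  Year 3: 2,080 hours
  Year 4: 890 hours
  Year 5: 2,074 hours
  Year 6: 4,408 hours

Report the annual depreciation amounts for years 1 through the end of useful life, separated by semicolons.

Depreciable base = $486,480 − $77,000 = $409,480.
Rate = $409,480 / 14,120 hours = $29 per hour.
Year 1: 1,378 × $29 = $39,962. Book value $446,518.
Year 2: 3,290 × $29 = $95,410. Book value $351,108.
Year 3: 2,080 × $29 = $60,320. Book value $290,788.
Year 4: 890 × $29 = $25,810. Book value $264,978.
Year 5: 2,074 × $29 = $60,146. Book value $204,832.
Year 6: 4,408 × $29 = $127,832. Book value $77,000.

$39,962; $95,410; $60,320; $25,810; $60,146; $127,832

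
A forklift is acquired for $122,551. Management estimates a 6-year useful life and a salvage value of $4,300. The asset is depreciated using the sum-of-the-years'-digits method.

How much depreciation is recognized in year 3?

Depreciable base = $122,551 − $4,300 = $118,251.
Sum of the years' digits = 6+5+4+3+2+1 = 21.
Year 1: $118,251 × 6/21 = $33,786. Book value $88,765.
Year 2: $118,251 × 5/21 = $28,155. Book value $60,610.
Year 3: $118,251 × 4/21 = $22,524. Book value $38,086.

$22,524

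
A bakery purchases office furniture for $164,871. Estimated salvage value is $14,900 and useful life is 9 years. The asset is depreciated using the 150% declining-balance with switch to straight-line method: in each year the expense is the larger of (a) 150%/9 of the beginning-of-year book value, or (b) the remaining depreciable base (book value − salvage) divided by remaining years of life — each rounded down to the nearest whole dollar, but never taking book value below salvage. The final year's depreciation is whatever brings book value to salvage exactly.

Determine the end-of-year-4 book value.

$79,511

Depreciable base = $164,871 − $14,900 = $149,971.
Year 1: DB = ⌊$164,871 × 150%/9⌋ = $27,478; SL = ⌊$149,971/9⌋ = $16,663 → take DB $27,478. Book value $137,393.
Year 2: DB = ⌊$137,393 × 150%/9⌋ = $22,898; SL = ⌊$122,493/8⌋ = $15,311 → take DB $22,898. Book value $114,495.
Year 3: DB = ⌊$114,495 × 150%/9⌋ = $19,082; SL = ⌊$99,595/7⌋ = $14,227 → take DB $19,082. Book value $95,413.
Year 4: DB = ⌊$95,413 × 150%/9⌋ = $15,902; SL = ⌊$80,513/6⌋ = $13,418 → take DB $15,902. Book value $79,511.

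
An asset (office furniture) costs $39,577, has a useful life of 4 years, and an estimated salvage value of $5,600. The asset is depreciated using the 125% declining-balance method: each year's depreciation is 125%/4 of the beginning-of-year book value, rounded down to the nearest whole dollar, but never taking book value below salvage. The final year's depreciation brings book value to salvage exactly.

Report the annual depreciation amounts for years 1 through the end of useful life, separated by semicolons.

Depreciable base = $39,577 − $5,600 = $33,977.
Year 1: ⌊$39,577 × 125%/4⌋ = $12,367. Book value $27,210.
Year 2: ⌊$27,210 × 125%/4⌋ = $8,503. Book value $18,707.
Year 3: ⌊$18,707 × 125%/4⌋ = $5,845. Book value $12,862.
Year 4 (final): $12,862 − $5,600 = $7,262. Book value $5,600.

$12,367; $8,503; $5,845; $7,262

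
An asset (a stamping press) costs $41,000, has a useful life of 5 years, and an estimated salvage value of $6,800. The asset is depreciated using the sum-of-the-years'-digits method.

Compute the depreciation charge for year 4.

Depreciable base = $41,000 − $6,800 = $34,200.
Sum of the years' digits = 5+4+3+2+1 = 15.
Year 1: $34,200 × 5/15 = $11,400. Book value $29,600.
Year 2: $34,200 × 4/15 = $9,120. Book value $20,480.
Year 3: $34,200 × 3/15 = $6,840. Book value $13,640.
Year 4: $34,200 × 2/15 = $4,560. Book value $9,080.

$4,560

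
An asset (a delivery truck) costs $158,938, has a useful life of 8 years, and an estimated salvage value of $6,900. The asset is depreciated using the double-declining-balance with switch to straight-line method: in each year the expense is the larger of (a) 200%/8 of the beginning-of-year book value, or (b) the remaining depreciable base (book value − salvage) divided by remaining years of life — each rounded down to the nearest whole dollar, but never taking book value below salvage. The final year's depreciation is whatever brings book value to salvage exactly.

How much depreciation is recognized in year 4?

$16,763

Depreciable base = $158,938 − $6,900 = $152,038.
Year 1: DB = ⌊$158,938 × 200%/8⌋ = $39,734; SL = ⌊$152,038/8⌋ = $19,004 → take DB $39,734. Book value $119,204.
Year 2: DB = ⌊$119,204 × 200%/8⌋ = $29,801; SL = ⌊$112,304/7⌋ = $16,043 → take DB $29,801. Book value $89,403.
Year 3: DB = ⌊$89,403 × 200%/8⌋ = $22,350; SL = ⌊$82,503/6⌋ = $13,750 → take DB $22,350. Book value $67,053.
Year 4: DB = ⌊$67,053 × 200%/8⌋ = $16,763; SL = ⌊$60,153/5⌋ = $12,030 → take DB $16,763. Book value $50,290.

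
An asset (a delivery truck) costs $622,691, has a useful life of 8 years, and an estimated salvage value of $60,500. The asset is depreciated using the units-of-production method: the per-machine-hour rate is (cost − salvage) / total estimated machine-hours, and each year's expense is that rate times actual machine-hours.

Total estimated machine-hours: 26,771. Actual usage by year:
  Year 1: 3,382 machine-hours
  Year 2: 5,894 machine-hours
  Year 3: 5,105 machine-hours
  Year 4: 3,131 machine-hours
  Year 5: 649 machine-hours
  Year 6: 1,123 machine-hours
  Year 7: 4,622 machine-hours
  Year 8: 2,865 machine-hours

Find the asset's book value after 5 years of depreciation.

Depreciable base = $622,691 − $60,500 = $562,191.
Rate = $562,191 / 26,771 machine-hours = $21 per machine-hour.
Year 1: 3,382 × $21 = $71,022. Book value $551,669.
Year 2: 5,894 × $21 = $123,774. Book value $427,895.
Year 3: 5,105 × $21 = $107,205. Book value $320,690.
Year 4: 3,131 × $21 = $65,751. Book value $254,939.
Year 5: 649 × $21 = $13,629. Book value $241,310.

$241,310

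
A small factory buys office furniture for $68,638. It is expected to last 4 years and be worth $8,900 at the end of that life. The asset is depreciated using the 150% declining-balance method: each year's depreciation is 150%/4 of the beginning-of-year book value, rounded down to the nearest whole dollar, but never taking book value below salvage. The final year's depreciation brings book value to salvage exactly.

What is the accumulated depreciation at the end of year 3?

Depreciable base = $68,638 − $8,900 = $59,738.
Year 1: ⌊$68,638 × 150%/4⌋ = $25,739. Book value $42,899.
Year 2: ⌊$42,899 × 150%/4⌋ = $16,087. Book value $26,812.
Year 3: ⌊$26,812 × 150%/4⌋ = $10,054. Book value $16,758.
Accumulated through year 3 = $68,638 − $16,758 = $51,880.

$51,880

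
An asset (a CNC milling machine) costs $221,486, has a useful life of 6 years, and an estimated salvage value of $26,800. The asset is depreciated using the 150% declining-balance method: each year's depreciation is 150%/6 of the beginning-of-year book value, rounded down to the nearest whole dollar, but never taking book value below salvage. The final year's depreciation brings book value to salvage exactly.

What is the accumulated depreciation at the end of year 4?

Depreciable base = $221,486 − $26,800 = $194,686.
Year 1: ⌊$221,486 × 150%/6⌋ = $55,371. Book value $166,115.
Year 2: ⌊$166,115 × 150%/6⌋ = $41,528. Book value $124,587.
Year 3: ⌊$124,587 × 150%/6⌋ = $31,146. Book value $93,441.
Year 4: ⌊$93,441 × 150%/6⌋ = $23,360. Book value $70,081.
Accumulated through year 4 = $221,486 − $70,081 = $151,405.

$151,405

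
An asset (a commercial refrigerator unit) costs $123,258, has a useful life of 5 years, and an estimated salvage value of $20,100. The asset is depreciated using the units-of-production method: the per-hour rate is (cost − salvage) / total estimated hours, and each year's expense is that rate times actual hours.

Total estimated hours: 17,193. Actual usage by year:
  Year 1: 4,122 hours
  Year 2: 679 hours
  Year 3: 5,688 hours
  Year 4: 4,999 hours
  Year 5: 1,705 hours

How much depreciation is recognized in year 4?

Depreciable base = $123,258 − $20,100 = $103,158.
Rate = $103,158 / 17,193 hours = $6 per hour.
Year 1: 4,122 × $6 = $24,732. Book value $98,526.
Year 2: 679 × $6 = $4,074. Book value $94,452.
Year 3: 5,688 × $6 = $34,128. Book value $60,324.
Year 4: 4,999 × $6 = $29,994. Book value $30,330.

$29,994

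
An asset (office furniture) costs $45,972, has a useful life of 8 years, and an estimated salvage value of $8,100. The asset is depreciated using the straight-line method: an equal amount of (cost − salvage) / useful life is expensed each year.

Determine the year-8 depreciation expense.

$4,734

Depreciable base = $45,972 − $8,100 = $37,872.
Annual expense = $37,872 / 8 = $4,734.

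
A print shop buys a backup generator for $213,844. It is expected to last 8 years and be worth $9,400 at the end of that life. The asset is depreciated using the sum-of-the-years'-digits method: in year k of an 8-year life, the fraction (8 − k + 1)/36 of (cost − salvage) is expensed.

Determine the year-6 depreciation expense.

$17,037

Depreciable base = $213,844 − $9,400 = $204,444.
Sum of the years' digits = 8+7+6+5+4+3+2+1 = 36.
Year 1: $204,444 × 8/36 = $45,432. Book value $168,412.
Year 2: $204,444 × 7/36 = $39,753. Book value $128,659.
Year 3: $204,444 × 6/36 = $34,074. Book value $94,585.
Year 4: $204,444 × 5/36 = $28,395. Book value $66,190.
Year 5: $204,444 × 4/36 = $22,716. Book value $43,474.
Year 6: $204,444 × 3/36 = $17,037. Book value $26,437.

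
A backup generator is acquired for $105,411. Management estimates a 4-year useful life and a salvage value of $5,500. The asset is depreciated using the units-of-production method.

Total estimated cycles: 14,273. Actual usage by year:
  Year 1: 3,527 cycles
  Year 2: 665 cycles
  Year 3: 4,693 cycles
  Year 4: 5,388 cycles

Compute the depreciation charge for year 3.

$32,851

Depreciable base = $105,411 − $5,500 = $99,911.
Rate = $99,911 / 14,273 cycles = $7 per cycle.
Year 1: 3,527 × $7 = $24,689. Book value $80,722.
Year 2: 665 × $7 = $4,655. Book value $76,067.
Year 3: 4,693 × $7 = $32,851. Book value $43,216.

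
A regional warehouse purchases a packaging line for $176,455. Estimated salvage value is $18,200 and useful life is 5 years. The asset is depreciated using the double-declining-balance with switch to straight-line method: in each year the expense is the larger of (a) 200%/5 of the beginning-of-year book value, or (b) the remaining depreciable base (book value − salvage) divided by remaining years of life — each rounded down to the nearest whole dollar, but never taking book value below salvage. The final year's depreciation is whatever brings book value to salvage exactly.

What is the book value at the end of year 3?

$38,115

Depreciable base = $176,455 − $18,200 = $158,255.
Year 1: DB = ⌊$176,455 × 200%/5⌋ = $70,582; SL = ⌊$158,255/5⌋ = $31,651 → take DB $70,582. Book value $105,873.
Year 2: DB = ⌊$105,873 × 200%/5⌋ = $42,349; SL = ⌊$87,673/4⌋ = $21,918 → take DB $42,349. Book value $63,524.
Year 3: DB = ⌊$63,524 × 200%/5⌋ = $25,409; SL = ⌊$45,324/3⌋ = $15,108 → take DB $25,409. Book value $38,115.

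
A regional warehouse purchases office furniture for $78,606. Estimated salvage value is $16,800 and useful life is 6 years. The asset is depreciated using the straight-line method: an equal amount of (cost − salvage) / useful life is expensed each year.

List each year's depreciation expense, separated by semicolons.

Depreciable base = $78,606 − $16,800 = $61,806.
Annual expense = $61,806 / 6 = $10,301.
End of year 1: book value $68,305.
End of year 2: book value $58,004.
End of year 3: book value $47,703.
End of year 4: book value $37,402.
End of year 5: book value $27,101.
End of year 6: book value $16,800.

$10,301; $10,301; $10,301; $10,301; $10,301; $10,301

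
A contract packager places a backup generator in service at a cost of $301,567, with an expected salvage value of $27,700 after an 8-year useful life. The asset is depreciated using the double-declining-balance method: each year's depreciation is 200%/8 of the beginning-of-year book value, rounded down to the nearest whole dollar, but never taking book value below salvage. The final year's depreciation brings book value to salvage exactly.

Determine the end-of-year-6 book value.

Depreciable base = $301,567 − $27,700 = $273,867.
Year 1: ⌊$301,567 × 200%/8⌋ = $75,391. Book value $226,176.
Year 2: ⌊$226,176 × 200%/8⌋ = $56,544. Book value $169,632.
Year 3: ⌊$169,632 × 200%/8⌋ = $42,408. Book value $127,224.
Year 4: ⌊$127,224 × 200%/8⌋ = $31,806. Book value $95,418.
Year 5: ⌊$95,418 × 200%/8⌋ = $23,854. Book value $71,564.
Year 6: ⌊$71,564 × 200%/8⌋ = $17,891. Book value $53,673.

$53,673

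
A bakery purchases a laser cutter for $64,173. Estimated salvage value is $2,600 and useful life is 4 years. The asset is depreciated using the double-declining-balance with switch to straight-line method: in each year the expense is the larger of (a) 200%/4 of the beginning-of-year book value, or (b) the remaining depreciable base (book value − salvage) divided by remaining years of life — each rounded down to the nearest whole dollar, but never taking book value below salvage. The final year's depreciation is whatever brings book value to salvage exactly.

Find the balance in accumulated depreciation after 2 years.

Depreciable base = $64,173 − $2,600 = $61,573.
Year 1: DB = ⌊$64,173 × 200%/4⌋ = $32,086; SL = ⌊$61,573/4⌋ = $15,393 → take DB $32,086. Book value $32,087.
Year 2: DB = ⌊$32,087 × 200%/4⌋ = $16,043; SL = ⌊$29,487/3⌋ = $9,829 → take DB $16,043. Book value $16,044.
Accumulated through year 2 = $64,173 − $16,044 = $48,129.

$48,129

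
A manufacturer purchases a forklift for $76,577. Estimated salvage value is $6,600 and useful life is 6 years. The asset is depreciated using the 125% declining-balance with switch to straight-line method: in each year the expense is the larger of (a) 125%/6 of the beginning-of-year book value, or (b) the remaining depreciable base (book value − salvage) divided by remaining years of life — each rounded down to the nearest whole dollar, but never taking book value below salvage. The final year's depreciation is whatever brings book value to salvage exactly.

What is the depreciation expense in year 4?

$10,348

Depreciable base = $76,577 − $6,600 = $69,977.
Year 1: DB = ⌊$76,577 × 125%/6⌋ = $15,953; SL = ⌊$69,977/6⌋ = $11,662 → take DB $15,953. Book value $60,624.
Year 2: DB = ⌊$60,624 × 125%/6⌋ = $12,630; SL = ⌊$54,024/5⌋ = $10,804 → take DB $12,630. Book value $47,994.
Year 3: DB = ⌊$47,994 × 125%/6⌋ = $9,998; SL = ⌊$41,394/4⌋ = $10,348 → take SL $10,348. Book value $37,646.
Year 4: DB = ⌊$37,646 × 125%/6⌋ = $7,842; SL = ⌊$31,046/3⌋ = $10,348 → take SL $10,348. Book value $27,298.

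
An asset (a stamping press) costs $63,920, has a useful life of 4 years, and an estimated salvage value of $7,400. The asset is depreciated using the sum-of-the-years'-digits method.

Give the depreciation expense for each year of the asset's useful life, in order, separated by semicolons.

$22,608; $16,956; $11,304; $5,652

Depreciable base = $63,920 − $7,400 = $56,520.
Sum of the years' digits = 4+3+2+1 = 10.
Year 1: $56,520 × 4/10 = $22,608. Book value $41,312.
Year 2: $56,520 × 3/10 = $16,956. Book value $24,356.
Year 3: $56,520 × 2/10 = $11,304. Book value $13,052.
Year 4: $56,520 × 1/10 = $5,652. Book value $7,400.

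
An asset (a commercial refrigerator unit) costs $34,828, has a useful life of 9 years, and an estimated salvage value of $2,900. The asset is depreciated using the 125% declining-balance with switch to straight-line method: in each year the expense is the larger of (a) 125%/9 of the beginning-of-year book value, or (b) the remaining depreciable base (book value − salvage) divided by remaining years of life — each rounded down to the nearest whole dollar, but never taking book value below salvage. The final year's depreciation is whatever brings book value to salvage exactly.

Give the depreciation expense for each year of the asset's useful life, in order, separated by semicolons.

Depreciable base = $34,828 − $2,900 = $31,928.
Year 1: DB = ⌊$34,828 × 125%/9⌋ = $4,837; SL = ⌊$31,928/9⌋ = $3,547 → take DB $4,837. Book value $29,991.
Year 2: DB = ⌊$29,991 × 125%/9⌋ = $4,165; SL = ⌊$27,091/8⌋ = $3,386 → take DB $4,165. Book value $25,826.
Year 3: DB = ⌊$25,826 × 125%/9⌋ = $3,586; SL = ⌊$22,926/7⌋ = $3,275 → take DB $3,586. Book value $22,240.
Year 4: DB = ⌊$22,240 × 125%/9⌋ = $3,088; SL = ⌊$19,340/6⌋ = $3,223 → take SL $3,223. Book value $19,017.
Year 5: DB = ⌊$19,017 × 125%/9⌋ = $2,641; SL = ⌊$16,117/5⌋ = $3,223 → take SL $3,223. Book value $15,794.
Year 6: DB = ⌊$15,794 × 125%/9⌋ = $2,193; SL = ⌊$12,894/4⌋ = $3,223 → take SL $3,223. Book value $12,571.
Year 7: DB = ⌊$12,571 × 125%/9⌋ = $1,745; SL = ⌊$9,671/3⌋ = $3,223 → take SL $3,223. Book value $9,348.
Year 8: DB = ⌊$9,348 × 125%/9⌋ = $1,298; SL = ⌊$6,448/2⌋ = $3,224 → take SL $3,224. Book value $6,124.
Year 9 (final): $6,124 − $2,900 = $3,224. Book value $2,900.

$4,837; $4,165; $3,586; $3,223; $3,223; $3,223; $3,223; $3,224; $3,224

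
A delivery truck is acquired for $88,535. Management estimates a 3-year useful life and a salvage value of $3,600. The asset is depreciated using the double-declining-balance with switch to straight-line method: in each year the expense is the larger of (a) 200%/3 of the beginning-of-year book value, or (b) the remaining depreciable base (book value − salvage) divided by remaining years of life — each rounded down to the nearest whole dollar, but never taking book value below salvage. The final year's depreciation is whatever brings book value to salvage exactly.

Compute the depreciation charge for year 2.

Depreciable base = $88,535 − $3,600 = $84,935.
Year 1: DB = ⌊$88,535 × 200%/3⌋ = $59,023; SL = ⌊$84,935/3⌋ = $28,311 → take DB $59,023. Book value $29,512.
Year 2: DB = ⌊$29,512 × 200%/3⌋ = $19,674; SL = ⌊$25,912/2⌋ = $12,956 → take DB $19,674. Book value $9,838.

$19,674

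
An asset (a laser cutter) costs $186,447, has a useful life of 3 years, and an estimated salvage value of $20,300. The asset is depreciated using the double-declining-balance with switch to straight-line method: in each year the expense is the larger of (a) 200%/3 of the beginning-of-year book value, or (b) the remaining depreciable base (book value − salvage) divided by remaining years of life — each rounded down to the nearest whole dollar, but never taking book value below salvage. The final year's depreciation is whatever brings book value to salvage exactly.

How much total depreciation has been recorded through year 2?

Depreciable base = $186,447 − $20,300 = $166,147.
Year 1: DB = ⌊$186,447 × 200%/3⌋ = $124,298; SL = ⌊$166,147/3⌋ = $55,382 → take DB $124,298. Book value $62,149.
Year 2: DB = ⌊$62,149 × 200%/3⌋ = $41,432; SL = ⌊$41,849/2⌋ = $20,924 → take DB $41,432. Book value $20,717.
Accumulated through year 2 = $186,447 − $20,717 = $165,730.

$165,730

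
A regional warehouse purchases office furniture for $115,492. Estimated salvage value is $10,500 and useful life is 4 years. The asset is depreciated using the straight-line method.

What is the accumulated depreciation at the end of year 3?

$78,744

Depreciable base = $115,492 − $10,500 = $104,992.
Annual expense = $104,992 / 4 = $26,248.
End of year 1: book value $89,244.
End of year 2: book value $62,996.
End of year 3: book value $36,748.
Accumulated through year 3 = $115,492 − $36,748 = $78,744.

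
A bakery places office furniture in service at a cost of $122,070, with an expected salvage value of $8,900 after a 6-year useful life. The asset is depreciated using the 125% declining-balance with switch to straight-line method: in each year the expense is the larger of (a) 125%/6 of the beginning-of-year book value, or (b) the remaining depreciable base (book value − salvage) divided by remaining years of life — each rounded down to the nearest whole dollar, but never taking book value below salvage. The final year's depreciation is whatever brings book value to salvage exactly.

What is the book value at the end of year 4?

$42,704

Depreciable base = $122,070 − $8,900 = $113,170.
Year 1: DB = ⌊$122,070 × 125%/6⌋ = $25,431; SL = ⌊$113,170/6⌋ = $18,861 → take DB $25,431. Book value $96,639.
Year 2: DB = ⌊$96,639 × 125%/6⌋ = $20,133; SL = ⌊$87,739/5⌋ = $17,547 → take DB $20,133. Book value $76,506.
Year 3: DB = ⌊$76,506 × 125%/6⌋ = $15,938; SL = ⌊$67,606/4⌋ = $16,901 → take SL $16,901. Book value $59,605.
Year 4: DB = ⌊$59,605 × 125%/6⌋ = $12,417; SL = ⌊$50,705/3⌋ = $16,901 → take SL $16,901. Book value $42,704.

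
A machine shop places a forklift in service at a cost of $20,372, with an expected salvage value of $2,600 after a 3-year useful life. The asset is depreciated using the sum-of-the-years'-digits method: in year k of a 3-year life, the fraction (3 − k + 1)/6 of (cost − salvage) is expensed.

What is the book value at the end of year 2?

$5,562

Depreciable base = $20,372 − $2,600 = $17,772.
Sum of the years' digits = 3+2+1 = 6.
Year 1: $17,772 × 3/6 = $8,886. Book value $11,486.
Year 2: $17,772 × 2/6 = $5,924. Book value $5,562.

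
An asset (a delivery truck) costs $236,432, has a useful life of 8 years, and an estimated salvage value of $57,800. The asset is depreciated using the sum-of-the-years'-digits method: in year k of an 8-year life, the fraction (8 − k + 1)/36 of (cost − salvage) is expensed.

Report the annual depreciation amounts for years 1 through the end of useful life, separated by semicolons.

$39,696; $34,734; $29,772; $24,810; $19,848; $14,886; $9,924; $4,962

Depreciable base = $236,432 − $57,800 = $178,632.
Sum of the years' digits = 8+7+6+5+4+3+2+1 = 36.
Year 1: $178,632 × 8/36 = $39,696. Book value $196,736.
Year 2: $178,632 × 7/36 = $34,734. Book value $162,002.
Year 3: $178,632 × 6/36 = $29,772. Book value $132,230.
Year 4: $178,632 × 5/36 = $24,810. Book value $107,420.
Year 5: $178,632 × 4/36 = $19,848. Book value $87,572.
Year 6: $178,632 × 3/36 = $14,886. Book value $72,686.
Year 7: $178,632 × 2/36 = $9,924. Book value $62,762.
Year 8: $178,632 × 1/36 = $4,962. Book value $57,800.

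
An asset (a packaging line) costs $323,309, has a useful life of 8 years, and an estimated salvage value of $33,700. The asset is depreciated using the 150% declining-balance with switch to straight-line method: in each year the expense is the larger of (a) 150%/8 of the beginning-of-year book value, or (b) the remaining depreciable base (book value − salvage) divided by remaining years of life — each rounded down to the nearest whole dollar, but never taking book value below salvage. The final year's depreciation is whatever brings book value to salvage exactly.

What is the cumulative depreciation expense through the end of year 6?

Depreciable base = $323,309 − $33,700 = $289,609.
Year 1: DB = ⌊$323,309 × 150%/8⌋ = $60,620; SL = ⌊$289,609/8⌋ = $36,201 → take DB $60,620. Book value $262,689.
Year 2: DB = ⌊$262,689 × 150%/8⌋ = $49,254; SL = ⌊$228,989/7⌋ = $32,712 → take DB $49,254. Book value $213,435.
Year 3: DB = ⌊$213,435 × 150%/8⌋ = $40,019; SL = ⌊$179,735/6⌋ = $29,955 → take DB $40,019. Book value $173,416.
Year 4: DB = ⌊$173,416 × 150%/8⌋ = $32,515; SL = ⌊$139,716/5⌋ = $27,943 → take DB $32,515. Book value $140,901.
Year 5: DB = ⌊$140,901 × 150%/8⌋ = $26,418; SL = ⌊$107,201/4⌋ = $26,800 → take SL $26,800. Book value $114,101.
Year 6: DB = ⌊$114,101 × 150%/8⌋ = $21,393; SL = ⌊$80,401/3⌋ = $26,800 → take SL $26,800. Book value $87,301.
Accumulated through year 6 = $323,309 − $87,301 = $236,008.

$236,008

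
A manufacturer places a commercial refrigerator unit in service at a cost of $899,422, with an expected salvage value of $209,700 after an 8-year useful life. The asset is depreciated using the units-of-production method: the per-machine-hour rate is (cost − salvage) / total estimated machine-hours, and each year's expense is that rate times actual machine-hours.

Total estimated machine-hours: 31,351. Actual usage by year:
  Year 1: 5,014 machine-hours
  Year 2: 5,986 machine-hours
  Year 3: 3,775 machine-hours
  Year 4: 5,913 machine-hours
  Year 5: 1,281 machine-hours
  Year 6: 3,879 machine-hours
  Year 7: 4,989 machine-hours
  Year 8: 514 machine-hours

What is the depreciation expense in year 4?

$130,086

Depreciable base = $899,422 − $209,700 = $689,722.
Rate = $689,722 / 31,351 machine-hours = $22 per machine-hour.
Year 1: 5,014 × $22 = $110,308. Book value $789,114.
Year 2: 5,986 × $22 = $131,692. Book value $657,422.
Year 3: 3,775 × $22 = $83,050. Book value $574,372.
Year 4: 5,913 × $22 = $130,086. Book value $444,286.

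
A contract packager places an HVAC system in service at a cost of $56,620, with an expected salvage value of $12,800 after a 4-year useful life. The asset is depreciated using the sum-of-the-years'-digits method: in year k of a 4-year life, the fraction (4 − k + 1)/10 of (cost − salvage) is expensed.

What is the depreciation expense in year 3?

Depreciable base = $56,620 − $12,800 = $43,820.
Sum of the years' digits = 4+3+2+1 = 10.
Year 1: $43,820 × 4/10 = $17,528. Book value $39,092.
Year 2: $43,820 × 3/10 = $13,146. Book value $25,946.
Year 3: $43,820 × 2/10 = $8,764. Book value $17,182.

$8,764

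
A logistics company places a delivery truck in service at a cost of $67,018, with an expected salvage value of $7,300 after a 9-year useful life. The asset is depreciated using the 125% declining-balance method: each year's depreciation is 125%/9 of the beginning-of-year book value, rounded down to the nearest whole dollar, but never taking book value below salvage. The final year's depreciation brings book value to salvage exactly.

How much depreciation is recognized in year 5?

Depreciable base = $67,018 − $7,300 = $59,718.
Year 1: ⌊$67,018 × 125%/9⌋ = $9,308. Book value $57,710.
Year 2: ⌊$57,710 × 125%/9⌋ = $8,015. Book value $49,695.
Year 3: ⌊$49,695 × 125%/9⌋ = $6,902. Book value $42,793.
Year 4: ⌊$42,793 × 125%/9⌋ = $5,943. Book value $36,850.
Year 5: ⌊$36,850 × 125%/9⌋ = $5,118. Book value $31,732.

$5,118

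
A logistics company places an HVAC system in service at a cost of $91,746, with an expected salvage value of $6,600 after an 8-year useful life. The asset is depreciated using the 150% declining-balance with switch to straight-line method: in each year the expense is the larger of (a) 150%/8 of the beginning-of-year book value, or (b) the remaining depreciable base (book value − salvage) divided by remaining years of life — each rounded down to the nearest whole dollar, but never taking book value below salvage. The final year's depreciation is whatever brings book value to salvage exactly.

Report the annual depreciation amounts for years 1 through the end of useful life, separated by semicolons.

$17,202; $13,977; $11,356; $9,227; $8,346; $8,346; $8,346; $8,346

Depreciable base = $91,746 − $6,600 = $85,146.
Year 1: DB = ⌊$91,746 × 150%/8⌋ = $17,202; SL = ⌊$85,146/8⌋ = $10,643 → take DB $17,202. Book value $74,544.
Year 2: DB = ⌊$74,544 × 150%/8⌋ = $13,977; SL = ⌊$67,944/7⌋ = $9,706 → take DB $13,977. Book value $60,567.
Year 3: DB = ⌊$60,567 × 150%/8⌋ = $11,356; SL = ⌊$53,967/6⌋ = $8,994 → take DB $11,356. Book value $49,211.
Year 4: DB = ⌊$49,211 × 150%/8⌋ = $9,227; SL = ⌊$42,611/5⌋ = $8,522 → take DB $9,227. Book value $39,984.
Year 5: DB = ⌊$39,984 × 150%/8⌋ = $7,497; SL = ⌊$33,384/4⌋ = $8,346 → take SL $8,346. Book value $31,638.
Year 6: DB = ⌊$31,638 × 150%/8⌋ = $5,932; SL = ⌊$25,038/3⌋ = $8,346 → take SL $8,346. Book value $23,292.
Year 7: DB = ⌊$23,292 × 150%/8⌋ = $4,367; SL = ⌊$16,692/2⌋ = $8,346 → take SL $8,346. Book value $14,946.
Year 8 (final): $14,946 − $6,600 = $8,346. Book value $6,600.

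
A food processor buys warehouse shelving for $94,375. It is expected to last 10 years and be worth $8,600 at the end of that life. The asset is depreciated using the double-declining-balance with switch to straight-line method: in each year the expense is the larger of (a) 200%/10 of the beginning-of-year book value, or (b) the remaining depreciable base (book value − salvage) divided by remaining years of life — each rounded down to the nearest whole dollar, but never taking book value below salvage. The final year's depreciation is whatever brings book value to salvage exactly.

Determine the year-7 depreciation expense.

Depreciable base = $94,375 − $8,600 = $85,775.
Year 1: DB = ⌊$94,375 × 200%/10⌋ = $18,875; SL = ⌊$85,775/10⌋ = $8,577 → take DB $18,875. Book value $75,500.
Year 2: DB = ⌊$75,500 × 200%/10⌋ = $15,100; SL = ⌊$66,900/9⌋ = $7,433 → take DB $15,100. Book value $60,400.
Year 3: DB = ⌊$60,400 × 200%/10⌋ = $12,080; SL = ⌊$51,800/8⌋ = $6,475 → take DB $12,080. Book value $48,320.
Year 4: DB = ⌊$48,320 × 200%/10⌋ = $9,664; SL = ⌊$39,720/7⌋ = $5,674 → take DB $9,664. Book value $38,656.
Year 5: DB = ⌊$38,656 × 200%/10⌋ = $7,731; SL = ⌊$30,056/6⌋ = $5,009 → take DB $7,731. Book value $30,925.
Year 6: DB = ⌊$30,925 × 200%/10⌋ = $6,185; SL = ⌊$22,325/5⌋ = $4,465 → take DB $6,185. Book value $24,740.
Year 7: DB = ⌊$24,740 × 200%/10⌋ = $4,948; SL = ⌊$16,140/4⌋ = $4,035 → take DB $4,948. Book value $19,792.

$4,948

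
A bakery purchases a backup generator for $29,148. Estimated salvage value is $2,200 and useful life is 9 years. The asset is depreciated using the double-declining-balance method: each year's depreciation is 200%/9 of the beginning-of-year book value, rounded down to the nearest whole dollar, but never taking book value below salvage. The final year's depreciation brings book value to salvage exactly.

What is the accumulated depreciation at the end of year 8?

Depreciable base = $29,148 − $2,200 = $26,948.
Year 1: ⌊$29,148 × 200%/9⌋ = $6,477. Book value $22,671.
Year 2: ⌊$22,671 × 200%/9⌋ = $5,038. Book value $17,633.
Year 3: ⌊$17,633 × 200%/9⌋ = $3,918. Book value $13,715.
Year 4: ⌊$13,715 × 200%/9⌋ = $3,047. Book value $10,668.
Year 5: ⌊$10,668 × 200%/9⌋ = $2,370. Book value $8,298.
Year 6: ⌊$8,298 × 200%/9⌋ = $1,844. Book value $6,454.
Year 7: ⌊$6,454 × 200%/9⌋ = $1,434. Book value $5,020.
Year 8: ⌊$5,020 × 200%/9⌋ = $1,115. Book value $3,905.
Accumulated through year 8 = $29,148 − $3,905 = $25,243.

$25,243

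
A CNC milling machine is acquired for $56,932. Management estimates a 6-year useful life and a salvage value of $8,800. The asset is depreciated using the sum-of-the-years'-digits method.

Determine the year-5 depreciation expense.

Depreciable base = $56,932 − $8,800 = $48,132.
Sum of the years' digits = 6+5+4+3+2+1 = 21.
Year 1: $48,132 × 6/21 = $13,752. Book value $43,180.
Year 2: $48,132 × 5/21 = $11,460. Book value $31,720.
Year 3: $48,132 × 4/21 = $9,168. Book value $22,552.
Year 4: $48,132 × 3/21 = $6,876. Book value $15,676.
Year 5: $48,132 × 2/21 = $4,584. Book value $11,092.

$4,584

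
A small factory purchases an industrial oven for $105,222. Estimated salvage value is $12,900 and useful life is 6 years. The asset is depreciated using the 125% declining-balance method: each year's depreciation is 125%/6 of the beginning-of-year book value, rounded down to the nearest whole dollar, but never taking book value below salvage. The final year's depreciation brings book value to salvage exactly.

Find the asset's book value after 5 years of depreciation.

$32,722

Depreciable base = $105,222 − $12,900 = $92,322.
Year 1: ⌊$105,222 × 125%/6⌋ = $21,921. Book value $83,301.
Year 2: ⌊$83,301 × 125%/6⌋ = $17,354. Book value $65,947.
Year 3: ⌊$65,947 × 125%/6⌋ = $13,738. Book value $52,209.
Year 4: ⌊$52,209 × 125%/6⌋ = $10,876. Book value $41,333.
Year 5: ⌊$41,333 × 125%/6⌋ = $8,611. Book value $32,722.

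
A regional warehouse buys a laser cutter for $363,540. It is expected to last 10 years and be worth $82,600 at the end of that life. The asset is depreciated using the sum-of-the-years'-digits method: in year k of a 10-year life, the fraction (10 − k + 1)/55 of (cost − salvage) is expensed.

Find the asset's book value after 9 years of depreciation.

Depreciable base = $363,540 − $82,600 = $280,940.
Sum of the years' digits = 10+9+8+7+6+5+4+3+2+1 = 55.
Year 1: $280,940 × 10/55 = $51,080. Book value $312,460.
Year 2: $280,940 × 9/55 = $45,972. Book value $266,488.
Year 3: $280,940 × 8/55 = $40,864. Book value $225,624.
Year 4: $280,940 × 7/55 = $35,756. Book value $189,868.
Year 5: $280,940 × 6/55 = $30,648. Book value $159,220.
Year 6: $280,940 × 5/55 = $25,540. Book value $133,680.
Year 7: $280,940 × 4/55 = $20,432. Book value $113,248.
Year 8: $280,940 × 3/55 = $15,324. Book value $97,924.
Year 9: $280,940 × 2/55 = $10,216. Book value $87,708.

$87,708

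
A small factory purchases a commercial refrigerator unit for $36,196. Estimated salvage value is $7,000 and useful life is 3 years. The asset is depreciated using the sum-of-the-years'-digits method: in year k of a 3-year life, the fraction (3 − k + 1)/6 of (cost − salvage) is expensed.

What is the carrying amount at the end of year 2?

$11,866

Depreciable base = $36,196 − $7,000 = $29,196.
Sum of the years' digits = 3+2+1 = 6.
Year 1: $29,196 × 3/6 = $14,598. Book value $21,598.
Year 2: $29,196 × 2/6 = $9,732. Book value $11,866.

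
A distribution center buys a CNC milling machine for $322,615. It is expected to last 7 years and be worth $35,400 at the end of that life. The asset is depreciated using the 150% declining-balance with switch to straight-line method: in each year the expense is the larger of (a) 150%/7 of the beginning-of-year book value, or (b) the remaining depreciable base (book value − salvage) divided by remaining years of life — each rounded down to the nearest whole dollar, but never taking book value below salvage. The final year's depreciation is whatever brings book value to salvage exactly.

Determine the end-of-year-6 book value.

$64,585

Depreciable base = $322,615 − $35,400 = $287,215.
Year 1: DB = ⌊$322,615 × 150%/7⌋ = $69,131; SL = ⌊$287,215/7⌋ = $41,030 → take DB $69,131. Book value $253,484.
Year 2: DB = ⌊$253,484 × 150%/7⌋ = $54,318; SL = ⌊$218,084/6⌋ = $36,347 → take DB $54,318. Book value $199,166.
Year 3: DB = ⌊$199,166 × 150%/7⌋ = $42,678; SL = ⌊$163,766/5⌋ = $32,753 → take DB $42,678. Book value $156,488.
Year 4: DB = ⌊$156,488 × 150%/7⌋ = $33,533; SL = ⌊$121,088/4⌋ = $30,272 → take DB $33,533. Book value $122,955.
Year 5: DB = ⌊$122,955 × 150%/7⌋ = $26,347; SL = ⌊$87,555/3⌋ = $29,185 → take SL $29,185. Book value $93,770.
Year 6: DB = ⌊$93,770 × 150%/7⌋ = $20,093; SL = ⌊$58,370/2⌋ = $29,185 → take SL $29,185. Book value $64,585.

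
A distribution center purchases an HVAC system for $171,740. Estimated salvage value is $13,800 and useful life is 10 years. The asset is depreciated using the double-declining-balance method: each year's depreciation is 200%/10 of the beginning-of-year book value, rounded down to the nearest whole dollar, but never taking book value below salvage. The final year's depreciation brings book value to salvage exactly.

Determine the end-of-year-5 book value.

Depreciable base = $171,740 − $13,800 = $157,940.
Year 1: ⌊$171,740 × 200%/10⌋ = $34,348. Book value $137,392.
Year 2: ⌊$137,392 × 200%/10⌋ = $27,478. Book value $109,914.
Year 3: ⌊$109,914 × 200%/10⌋ = $21,982. Book value $87,932.
Year 4: ⌊$87,932 × 200%/10⌋ = $17,586. Book value $70,346.
Year 5: ⌊$70,346 × 200%/10⌋ = $14,069. Book value $56,277.

$56,277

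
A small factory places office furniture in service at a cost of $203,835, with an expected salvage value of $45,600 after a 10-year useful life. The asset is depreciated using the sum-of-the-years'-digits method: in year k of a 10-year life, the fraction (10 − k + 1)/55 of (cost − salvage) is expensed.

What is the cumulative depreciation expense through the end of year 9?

$155,358

Depreciable base = $203,835 − $45,600 = $158,235.
Sum of the years' digits = 10+9+8+7+6+5+4+3+2+1 = 55.
Year 1: $158,235 × 10/55 = $28,770. Book value $175,065.
Year 2: $158,235 × 9/55 = $25,893. Book value $149,172.
Year 3: $158,235 × 8/55 = $23,016. Book value $126,156.
Year 4: $158,235 × 7/55 = $20,139. Book value $106,017.
Year 5: $158,235 × 6/55 = $17,262. Book value $88,755.
Year 6: $158,235 × 5/55 = $14,385. Book value $74,370.
Year 7: $158,235 × 4/55 = $11,508. Book value $62,862.
Year 8: $158,235 × 3/55 = $8,631. Book value $54,231.
Year 9: $158,235 × 2/55 = $5,754. Book value $48,477.
Accumulated through year 9 = $203,835 − $48,477 = $155,358.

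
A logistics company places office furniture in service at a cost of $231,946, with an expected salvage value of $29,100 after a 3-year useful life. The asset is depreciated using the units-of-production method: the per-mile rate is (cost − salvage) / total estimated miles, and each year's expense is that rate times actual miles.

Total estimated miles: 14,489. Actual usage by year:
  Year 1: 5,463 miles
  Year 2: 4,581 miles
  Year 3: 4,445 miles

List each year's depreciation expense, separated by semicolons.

$76,482; $64,134; $62,230

Depreciable base = $231,946 − $29,100 = $202,846.
Rate = $202,846 / 14,489 miles = $14 per mile.
Year 1: 5,463 × $14 = $76,482. Book value $155,464.
Year 2: 4,581 × $14 = $64,134. Book value $91,330.
Year 3: 4,445 × $14 = $62,230. Book value $29,100.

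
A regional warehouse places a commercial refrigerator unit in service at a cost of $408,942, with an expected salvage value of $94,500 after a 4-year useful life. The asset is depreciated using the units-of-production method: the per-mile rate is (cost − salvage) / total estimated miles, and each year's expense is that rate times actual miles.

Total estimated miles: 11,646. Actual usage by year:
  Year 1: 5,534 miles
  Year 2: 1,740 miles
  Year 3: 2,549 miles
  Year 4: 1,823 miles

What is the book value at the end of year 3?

$143,721

Depreciable base = $408,942 − $94,500 = $314,442.
Rate = $314,442 / 11,646 miles = $27 per mile.
Year 1: 5,534 × $27 = $149,418. Book value $259,524.
Year 2: 1,740 × $27 = $46,980. Book value $212,544.
Year 3: 2,549 × $27 = $68,823. Book value $143,721.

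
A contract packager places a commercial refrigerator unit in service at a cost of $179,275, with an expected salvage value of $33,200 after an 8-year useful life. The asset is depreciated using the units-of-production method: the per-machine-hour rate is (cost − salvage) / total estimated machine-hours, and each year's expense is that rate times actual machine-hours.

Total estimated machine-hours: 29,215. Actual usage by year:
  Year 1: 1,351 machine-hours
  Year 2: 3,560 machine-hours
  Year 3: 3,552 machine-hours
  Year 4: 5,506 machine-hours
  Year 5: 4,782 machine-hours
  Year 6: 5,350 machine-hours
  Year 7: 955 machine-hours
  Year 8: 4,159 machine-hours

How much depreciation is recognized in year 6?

Depreciable base = $179,275 − $33,200 = $146,075.
Rate = $146,075 / 29,215 machine-hours = $5 per machine-hour.
Year 1: 1,351 × $5 = $6,755. Book value $172,520.
Year 2: 3,560 × $5 = $17,800. Book value $154,720.
Year 3: 3,552 × $5 = $17,760. Book value $136,960.
Year 4: 5,506 × $5 = $27,530. Book value $109,430.
Year 5: 4,782 × $5 = $23,910. Book value $85,520.
Year 6: 5,350 × $5 = $26,750. Book value $58,770.

$26,750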